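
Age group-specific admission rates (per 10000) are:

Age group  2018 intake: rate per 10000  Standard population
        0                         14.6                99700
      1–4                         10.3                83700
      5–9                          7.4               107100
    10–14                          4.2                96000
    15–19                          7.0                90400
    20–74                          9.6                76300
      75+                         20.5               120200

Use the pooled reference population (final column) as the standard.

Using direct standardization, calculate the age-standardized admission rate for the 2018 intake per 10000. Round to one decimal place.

10.9

Standard total = 673400; weights = 0.1481, 0.1243, 0.1590, 0.1426, 0.1342, 0.1133, 0.1785.
Standardized rate: 0.1481×14.6 + 0.1243×10.3 + 0.1590×7.4 + 0.1426×4.2 + 0.1342×7.0 + 0.1133×9.6 + 0.1785×20.5 = 10.9041 per 10000.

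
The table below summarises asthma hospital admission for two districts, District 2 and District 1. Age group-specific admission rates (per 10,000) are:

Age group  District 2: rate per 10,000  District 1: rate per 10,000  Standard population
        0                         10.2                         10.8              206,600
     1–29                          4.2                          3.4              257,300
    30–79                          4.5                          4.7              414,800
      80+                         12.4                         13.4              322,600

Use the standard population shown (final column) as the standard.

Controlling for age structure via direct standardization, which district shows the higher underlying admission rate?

Standard total = 1,201,300; weights = 0.1720, 0.2142, 0.3453, 0.2685.
District 2: 0.1720×10.2 + 0.2142×4.2 + 0.3453×4.5 + 0.2685×12.4 = 7.5375 per 10,000.
District 1: 0.1720×10.8 + 0.2142×3.4 + 0.3453×4.7 + 0.2685×13.4 = 7.8070 per 10,000.

District 1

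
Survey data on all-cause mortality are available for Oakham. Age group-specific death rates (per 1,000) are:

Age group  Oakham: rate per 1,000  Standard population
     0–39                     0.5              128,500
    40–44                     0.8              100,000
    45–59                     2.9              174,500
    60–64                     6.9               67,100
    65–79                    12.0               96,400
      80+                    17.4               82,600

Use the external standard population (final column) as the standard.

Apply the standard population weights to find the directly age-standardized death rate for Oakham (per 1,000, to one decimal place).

5.7

Standard total = 649,100; weights = 0.1980, 0.1541, 0.2688, 0.1034, 0.1485, 0.1273.
Standardized rate: 0.1980×0.5 + 0.1541×0.8 + 0.2688×2.9 + 0.1034×6.9 + 0.1485×12.0 + 0.1273×17.4 = 5.7115 per 1,000.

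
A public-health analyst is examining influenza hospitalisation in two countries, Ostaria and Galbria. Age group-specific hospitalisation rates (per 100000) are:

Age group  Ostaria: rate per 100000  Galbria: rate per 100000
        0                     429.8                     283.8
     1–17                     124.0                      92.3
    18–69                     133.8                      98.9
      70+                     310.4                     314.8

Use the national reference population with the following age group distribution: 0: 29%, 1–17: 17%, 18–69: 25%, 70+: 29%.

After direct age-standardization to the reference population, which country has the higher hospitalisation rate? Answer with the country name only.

Standard weights: 0.29, 0.17, 0.25, 0.29.
Ostaria: 0.2900×429.8 + 0.1700×124.0 + 0.2500×133.8 + 0.2900×310.4 = 269.1880 per 100000.
Galbria: 0.2900×283.8 + 0.1700×92.3 + 0.2500×98.9 + 0.2900×314.8 = 214.0100 per 100000.

Ostaria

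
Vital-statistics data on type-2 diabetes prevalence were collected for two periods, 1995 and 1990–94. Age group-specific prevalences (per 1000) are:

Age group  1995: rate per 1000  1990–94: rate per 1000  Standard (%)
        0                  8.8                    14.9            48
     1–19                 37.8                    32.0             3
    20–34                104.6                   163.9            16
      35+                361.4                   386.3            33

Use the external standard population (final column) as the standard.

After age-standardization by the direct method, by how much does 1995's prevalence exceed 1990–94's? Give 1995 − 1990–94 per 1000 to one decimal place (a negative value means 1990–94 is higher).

-20.5

Standard weights: 0.48, 0.03, 0.16, 0.33.
1995: 0.4800×8.8 + 0.0300×37.8 + 0.1600×104.6 + 0.3300×361.4 = 141.3560 per 1000.
1990–94: 0.4800×14.9 + 0.0300×32.0 + 0.1600×163.9 + 0.3300×386.3 = 161.8150 per 1000.
Difference = 141.3560 − 161.8150 = -20.4590.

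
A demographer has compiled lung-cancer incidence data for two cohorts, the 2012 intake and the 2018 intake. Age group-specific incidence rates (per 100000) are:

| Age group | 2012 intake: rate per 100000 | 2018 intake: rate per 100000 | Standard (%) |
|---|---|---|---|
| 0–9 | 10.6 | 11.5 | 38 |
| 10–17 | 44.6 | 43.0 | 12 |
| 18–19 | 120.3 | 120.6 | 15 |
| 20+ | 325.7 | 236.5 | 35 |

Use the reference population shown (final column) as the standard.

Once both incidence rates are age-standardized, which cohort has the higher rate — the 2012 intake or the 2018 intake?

2012 intake

Standard weights: 0.38, 0.12, 0.15, 0.35.
The 2012 intake: 0.3800×10.6 + 0.1200×44.6 + 0.1500×120.3 + 0.3500×325.7 = 141.4200 per 100000.
The 2018 intake: 0.3800×11.5 + 0.1200×43.0 + 0.1500×120.6 + 0.3500×236.5 = 110.3950 per 100000.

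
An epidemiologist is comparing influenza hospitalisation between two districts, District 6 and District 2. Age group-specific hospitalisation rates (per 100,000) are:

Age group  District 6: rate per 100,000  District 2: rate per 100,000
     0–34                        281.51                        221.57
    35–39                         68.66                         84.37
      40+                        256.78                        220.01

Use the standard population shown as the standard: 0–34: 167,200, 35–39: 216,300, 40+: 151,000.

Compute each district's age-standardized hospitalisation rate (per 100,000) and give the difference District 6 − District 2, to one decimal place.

Standard total = 534,500; weights = 0.3128, 0.4047, 0.2825.
District 6: 0.3128×281.51 + 0.4047×68.66 + 0.2825×256.78 = 188.3880 per 100,000.
District 2: 0.3128×221.57 + 0.4047×84.37 + 0.2825×220.01 = 165.6076 per 100,000.
Difference = 188.3880 − 165.6076 = 22.7805.

22.8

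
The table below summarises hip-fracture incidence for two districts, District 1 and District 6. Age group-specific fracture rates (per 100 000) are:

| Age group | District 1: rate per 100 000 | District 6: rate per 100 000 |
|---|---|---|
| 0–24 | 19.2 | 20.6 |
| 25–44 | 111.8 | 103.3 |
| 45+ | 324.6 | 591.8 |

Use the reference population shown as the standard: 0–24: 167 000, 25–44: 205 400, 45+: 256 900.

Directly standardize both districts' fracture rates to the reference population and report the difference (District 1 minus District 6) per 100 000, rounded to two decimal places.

-106.68

Standard total = 629 300; weights = 0.2654, 0.3264, 0.4082.
District 1: 0.2654×19.2 + 0.3264×111.8 + 0.4082×324.6 = 174.0980 per 100 000.
District 6: 0.2654×20.6 + 0.3264×103.3 + 0.4082×591.8 = 280.7746 per 100 000.
Difference = 174.0980 − 280.7746 = -106.6766.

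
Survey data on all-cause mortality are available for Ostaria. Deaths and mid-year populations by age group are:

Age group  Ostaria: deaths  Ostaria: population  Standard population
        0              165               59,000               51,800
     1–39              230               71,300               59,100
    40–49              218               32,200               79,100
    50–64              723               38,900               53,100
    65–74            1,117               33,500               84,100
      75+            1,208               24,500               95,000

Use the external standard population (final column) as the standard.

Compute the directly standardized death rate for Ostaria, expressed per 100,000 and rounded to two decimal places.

2213.69

Age-specific rates per 100,000 for Ostaria: 279.66, 322.58, 677.02, 1858.61, 3334.33, 4930.61.
Standard total = 422,200; weights = 0.1227, 0.1400, 0.1874, 0.1258, 0.1992, 0.2250.
Standardized rate: 0.1227×279.66 + 0.1400×322.58 + 0.1874×677.02 + 0.1258×1858.61 + 0.1992×3334.33 + 0.2250×4930.61 = 2213.6916 per 100,000.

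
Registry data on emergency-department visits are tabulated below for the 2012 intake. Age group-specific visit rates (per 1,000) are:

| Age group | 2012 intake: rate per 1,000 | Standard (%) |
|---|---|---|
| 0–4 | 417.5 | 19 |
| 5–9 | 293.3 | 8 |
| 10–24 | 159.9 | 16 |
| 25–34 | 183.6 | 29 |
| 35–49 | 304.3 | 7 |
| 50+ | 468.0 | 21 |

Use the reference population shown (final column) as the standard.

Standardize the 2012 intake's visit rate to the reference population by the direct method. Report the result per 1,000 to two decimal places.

Standard weights: 0.19, 0.08, 0.16, 0.29, 0.07, 0.21.
Standardized rate: 0.1900×417.5 + 0.0800×293.3 + 0.1600×159.9 + 0.2900×183.6 + 0.0700×304.3 + 0.2100×468.0 = 301.1980 per 1,000.

301.20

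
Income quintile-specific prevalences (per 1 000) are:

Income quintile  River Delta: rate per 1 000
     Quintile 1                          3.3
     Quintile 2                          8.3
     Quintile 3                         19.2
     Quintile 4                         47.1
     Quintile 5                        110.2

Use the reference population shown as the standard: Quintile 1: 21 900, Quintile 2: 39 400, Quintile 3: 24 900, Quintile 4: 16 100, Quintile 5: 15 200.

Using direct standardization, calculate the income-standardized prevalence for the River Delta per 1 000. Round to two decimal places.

28.18

Standard total = 117 500; weights = 0.1864, 0.3353, 0.2119, 0.1370, 0.1294.
Standardized rate: 0.1864×3.3 + 0.3353×8.3 + 0.2119×19.2 + 0.1370×47.1 + 0.1294×110.2 = 28.1763 per 1 000.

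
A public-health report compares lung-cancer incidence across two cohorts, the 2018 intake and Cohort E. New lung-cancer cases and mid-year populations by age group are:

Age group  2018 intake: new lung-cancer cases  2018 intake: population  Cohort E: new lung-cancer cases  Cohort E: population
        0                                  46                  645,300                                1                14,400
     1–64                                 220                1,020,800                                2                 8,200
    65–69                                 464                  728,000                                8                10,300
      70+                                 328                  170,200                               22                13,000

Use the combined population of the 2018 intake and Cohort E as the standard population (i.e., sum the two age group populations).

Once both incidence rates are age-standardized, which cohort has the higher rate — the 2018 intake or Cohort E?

Age-specific rates per 100,000 for the 2018 intake: 7.13, 21.55, 63.74, 192.71.
For Cohort E: 6.94, 24.39, 77.67, 169.23.
Combined standard total = 2,610,200; weights = 0.2527, 0.3942, 0.2829, 0.0702.
The 2018 intake: 0.2527×7.13 + 0.3942×21.55 + 0.2829×63.74 + 0.0702×192.71 = 41.8516 per 100,000.
Cohort E: 0.2527×6.94 + 0.3942×24.39 + 0.2829×77.67 + 0.0702×169.23 = 45.2171 per 100,000.

Cohort E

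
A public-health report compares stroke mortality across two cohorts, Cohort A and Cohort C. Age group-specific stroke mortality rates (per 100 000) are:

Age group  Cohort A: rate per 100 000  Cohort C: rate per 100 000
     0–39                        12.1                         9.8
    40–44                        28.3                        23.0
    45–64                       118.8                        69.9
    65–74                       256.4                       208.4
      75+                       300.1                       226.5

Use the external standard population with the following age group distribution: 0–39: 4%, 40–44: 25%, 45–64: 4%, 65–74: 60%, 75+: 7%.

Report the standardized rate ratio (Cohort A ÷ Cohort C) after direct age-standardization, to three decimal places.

1.249

Standard weights: 0.04, 0.25, 0.04, 0.60, 0.07.
Cohort A: 0.0400×12.1 + 0.2500×28.3 + 0.0400×118.8 + 0.6000×256.4 + 0.0700×300.1 = 187.1580 per 100 000.
Cohort C: 0.0400×9.8 + 0.2500×23.0 + 0.0400×69.9 + 0.6000×208.4 + 0.0700×226.5 = 149.8330 per 100 000.
Ratio = 187.1580 ÷ 149.8330 = 1.24911.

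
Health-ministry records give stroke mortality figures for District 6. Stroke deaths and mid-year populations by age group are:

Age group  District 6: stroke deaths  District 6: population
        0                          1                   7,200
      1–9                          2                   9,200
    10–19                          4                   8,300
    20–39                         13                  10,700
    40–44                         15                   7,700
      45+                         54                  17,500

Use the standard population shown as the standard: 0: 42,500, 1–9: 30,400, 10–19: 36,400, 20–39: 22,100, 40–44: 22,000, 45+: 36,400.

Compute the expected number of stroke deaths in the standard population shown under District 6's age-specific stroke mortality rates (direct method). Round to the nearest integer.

Age-specific rates per 100,000 for District 6: 13.89, 21.74, 48.19, 121.50, 194.81, 308.57.
Expected stroke deaths = Σ (standard pop × age-specific rate ÷ 100,000)
= 42,500×13.89/100,000 + 30,400×21.74/100,000 + 36,400×48.19/100,000 + 22,100×121.50/100,000 + 22,000×194.81/100,000 + 36,400×308.57/100,000
= 5.90 + 6.61 + 17.54 + 26.85 + 42.86 + 112.32 = 212.08.

212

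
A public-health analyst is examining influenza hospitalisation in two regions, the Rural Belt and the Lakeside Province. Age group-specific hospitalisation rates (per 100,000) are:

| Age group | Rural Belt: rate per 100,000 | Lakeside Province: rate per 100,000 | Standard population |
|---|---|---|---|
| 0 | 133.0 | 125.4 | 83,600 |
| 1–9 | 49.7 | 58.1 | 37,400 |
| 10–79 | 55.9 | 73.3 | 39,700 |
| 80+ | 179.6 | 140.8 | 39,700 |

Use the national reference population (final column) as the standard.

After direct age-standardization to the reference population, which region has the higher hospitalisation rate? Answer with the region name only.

Standard total = 200,400; weights = 0.4172, 0.1866, 0.1981, 0.1981.
The Rural Belt: 0.4172×133.0 + 0.1866×49.7 + 0.1981×55.9 + 0.1981×179.6 = 111.4118 per 100,000.
The Lakeside Province: 0.4172×125.4 + 0.1866×58.1 + 0.1981×73.3 + 0.1981×140.8 = 105.5696 per 100,000.

Rural Belt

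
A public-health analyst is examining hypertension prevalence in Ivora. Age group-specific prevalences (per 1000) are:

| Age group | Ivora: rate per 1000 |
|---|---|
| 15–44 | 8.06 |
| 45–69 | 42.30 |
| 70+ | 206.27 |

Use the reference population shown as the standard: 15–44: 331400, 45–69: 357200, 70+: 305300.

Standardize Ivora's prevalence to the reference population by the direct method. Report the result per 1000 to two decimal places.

81.25

Standard total = 993900; weights = 0.3334, 0.3594, 0.3072.
Standardized rate: 0.3334×8.06 + 0.3594×42.30 + 0.3072×206.27 = 81.2505 per 1000.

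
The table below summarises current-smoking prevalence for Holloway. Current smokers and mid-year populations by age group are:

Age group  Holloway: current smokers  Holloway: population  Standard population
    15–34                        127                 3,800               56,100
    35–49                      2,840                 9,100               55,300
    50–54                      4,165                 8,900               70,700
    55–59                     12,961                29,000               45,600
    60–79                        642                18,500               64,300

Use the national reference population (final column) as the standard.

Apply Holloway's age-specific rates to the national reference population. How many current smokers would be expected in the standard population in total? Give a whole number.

Age-specific rates per 1,000 for Holloway: 33.421, 312.088, 467.978, 446.931, 34.703.
Expected current smokers = Σ (standard pop × age-specific rate ÷ 1,000)
= 56,100×33.421/1,000 + 55,300×312.088/1,000 + 70,700×467.978/1,000 + 45,600×446.931/1,000 + 64,300×34.703/1,000
= 1874.92 + 17258.46 + 33086.01 + 20380.06 + 2231.38 = 74830.83.

74831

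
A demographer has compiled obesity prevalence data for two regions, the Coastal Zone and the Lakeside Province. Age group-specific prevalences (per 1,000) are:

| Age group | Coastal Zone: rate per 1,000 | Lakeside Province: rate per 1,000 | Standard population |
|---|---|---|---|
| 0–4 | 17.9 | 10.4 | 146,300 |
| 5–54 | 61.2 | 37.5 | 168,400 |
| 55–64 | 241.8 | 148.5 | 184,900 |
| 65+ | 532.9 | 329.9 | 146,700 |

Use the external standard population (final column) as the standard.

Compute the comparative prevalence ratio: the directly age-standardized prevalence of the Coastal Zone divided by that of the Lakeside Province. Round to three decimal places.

1.623

Standard total = 646,300; weights = 0.2264, 0.2606, 0.2861, 0.2270.
The Coastal Zone: 0.2264×17.9 + 0.2606×61.2 + 0.2861×241.8 + 0.2270×532.9 = 210.1348 per 1,000.
The Lakeside Province: 0.2264×10.4 + 0.2606×37.5 + 0.2861×148.5 + 0.2270×329.9 = 129.4917 per 1,000.
Ratio = 210.1348 ÷ 129.4917 = 1.62277.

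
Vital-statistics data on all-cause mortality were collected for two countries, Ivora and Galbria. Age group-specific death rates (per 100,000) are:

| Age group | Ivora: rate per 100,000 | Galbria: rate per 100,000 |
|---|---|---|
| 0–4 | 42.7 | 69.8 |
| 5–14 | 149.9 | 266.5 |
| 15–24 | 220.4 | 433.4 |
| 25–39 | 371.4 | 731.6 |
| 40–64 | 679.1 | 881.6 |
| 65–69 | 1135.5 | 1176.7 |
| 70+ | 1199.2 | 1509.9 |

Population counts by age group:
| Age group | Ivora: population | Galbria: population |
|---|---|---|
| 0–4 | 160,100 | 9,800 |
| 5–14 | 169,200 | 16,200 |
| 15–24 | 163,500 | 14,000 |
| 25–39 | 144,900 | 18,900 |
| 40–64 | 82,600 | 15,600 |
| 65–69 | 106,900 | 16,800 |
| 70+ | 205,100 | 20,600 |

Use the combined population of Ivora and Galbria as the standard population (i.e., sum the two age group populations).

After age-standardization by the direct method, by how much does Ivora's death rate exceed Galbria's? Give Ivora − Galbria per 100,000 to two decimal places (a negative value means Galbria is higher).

-190.65

Combined standard total = 1,144,200; weights = 0.1485, 0.1620, 0.1551, 0.1432, 0.0858, 0.1081, 0.1973.
Ivora: 0.1485×42.7 + 0.1620×149.9 + 0.1551×220.4 + 0.1432×371.4 + 0.0858×679.1 + 0.1081×1135.5 + 0.1973×1199.2 = 535.5802 per 100,000.
Galbria: 0.1485×69.8 + 0.1620×266.5 + 0.1551×433.4 + 0.1432×731.6 + 0.0858×881.6 + 0.1081×1176.7 + 0.1973×1509.9 = 726.2262 per 100,000.
Difference = 535.5802 − 726.2262 = -190.6460.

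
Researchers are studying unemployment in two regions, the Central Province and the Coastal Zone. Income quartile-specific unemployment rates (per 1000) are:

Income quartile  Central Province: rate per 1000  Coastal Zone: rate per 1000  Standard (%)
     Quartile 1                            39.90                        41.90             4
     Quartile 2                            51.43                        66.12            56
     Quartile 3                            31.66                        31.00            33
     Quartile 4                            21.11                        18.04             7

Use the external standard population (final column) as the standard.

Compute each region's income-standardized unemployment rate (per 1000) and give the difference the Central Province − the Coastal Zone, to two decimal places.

Standard weights: 0.04, 0.56, 0.33, 0.07.
The Central Province: 0.0400×39.90 + 0.5600×51.43 + 0.3300×31.66 + 0.0700×21.11 = 42.3223 per 1000.
The Coastal Zone: 0.0400×41.90 + 0.5600×66.12 + 0.3300×31.00 + 0.0700×18.04 = 50.1960 per 1000.
Difference = 42.3223 − 50.1960 = -7.8737.

-7.87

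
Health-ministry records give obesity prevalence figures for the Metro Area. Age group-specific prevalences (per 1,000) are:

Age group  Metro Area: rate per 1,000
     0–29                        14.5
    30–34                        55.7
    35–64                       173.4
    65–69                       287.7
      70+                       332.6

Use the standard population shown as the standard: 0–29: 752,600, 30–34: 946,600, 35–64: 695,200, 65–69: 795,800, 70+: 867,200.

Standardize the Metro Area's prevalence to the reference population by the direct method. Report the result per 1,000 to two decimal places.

172.91

Standard total = 4,057,400; weights = 0.1855, 0.2333, 0.1713, 0.1961, 0.2137.
Standardized rate: 0.1855×14.5 + 0.2333×55.7 + 0.1713×173.4 + 0.1961×287.7 + 0.2137×332.6 = 172.9108 per 1,000.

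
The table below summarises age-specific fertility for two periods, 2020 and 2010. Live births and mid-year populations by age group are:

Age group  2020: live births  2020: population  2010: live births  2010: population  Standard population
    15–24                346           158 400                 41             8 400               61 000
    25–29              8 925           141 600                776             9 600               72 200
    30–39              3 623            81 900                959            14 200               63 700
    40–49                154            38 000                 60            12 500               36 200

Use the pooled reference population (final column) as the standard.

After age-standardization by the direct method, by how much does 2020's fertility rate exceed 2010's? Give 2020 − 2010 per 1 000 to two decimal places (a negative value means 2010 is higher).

Age-specific rates per 1 000 for 2020: 2.184, 63.030, 44.237, 4.053.
For 2010: 4.881, 80.833, 67.535, 4.800.
Standard total = 233 100; weights = 0.2617, 0.3097, 0.2733, 0.1553.
2020: 0.2617×2.184 + 0.3097×63.030 + 0.2733×44.237 + 0.1553×4.053 = 32.8124 per 1 000.
2010: 0.2617×4.881 + 0.3097×80.833 + 0.2733×67.535 + 0.1553×4.800 = 45.5155 per 1 000.
Difference = 32.8124 − 45.5155 = -12.7030.

-12.70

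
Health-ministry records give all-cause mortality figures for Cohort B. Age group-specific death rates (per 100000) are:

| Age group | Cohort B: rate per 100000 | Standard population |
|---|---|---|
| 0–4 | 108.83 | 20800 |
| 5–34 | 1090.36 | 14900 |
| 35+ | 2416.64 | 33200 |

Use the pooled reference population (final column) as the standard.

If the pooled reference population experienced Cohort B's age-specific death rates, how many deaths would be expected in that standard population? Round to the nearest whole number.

987

Expected deaths = Σ (standard pop × age-specific rate ÷ 100000)
= 20800×108.83/100000 + 14900×1090.36/100000 + 33200×2416.64/100000
= 22.64 + 162.46 + 802.32 = 987.42.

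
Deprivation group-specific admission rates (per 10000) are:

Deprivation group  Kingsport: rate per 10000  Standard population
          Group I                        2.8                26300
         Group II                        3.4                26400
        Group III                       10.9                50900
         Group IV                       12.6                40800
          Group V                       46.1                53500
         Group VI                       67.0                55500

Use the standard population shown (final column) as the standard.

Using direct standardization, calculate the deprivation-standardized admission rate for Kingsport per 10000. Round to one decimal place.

Standard total = 253400; weights = 0.1038, 0.1042, 0.2009, 0.1610, 0.2111, 0.2190.
Standardized rate: 0.1038×2.8 + 0.1042×3.4 + 0.2009×10.9 + 0.1610×12.6 + 0.2111×46.1 + 0.2190×67.0 = 29.2705 per 10000.

29.3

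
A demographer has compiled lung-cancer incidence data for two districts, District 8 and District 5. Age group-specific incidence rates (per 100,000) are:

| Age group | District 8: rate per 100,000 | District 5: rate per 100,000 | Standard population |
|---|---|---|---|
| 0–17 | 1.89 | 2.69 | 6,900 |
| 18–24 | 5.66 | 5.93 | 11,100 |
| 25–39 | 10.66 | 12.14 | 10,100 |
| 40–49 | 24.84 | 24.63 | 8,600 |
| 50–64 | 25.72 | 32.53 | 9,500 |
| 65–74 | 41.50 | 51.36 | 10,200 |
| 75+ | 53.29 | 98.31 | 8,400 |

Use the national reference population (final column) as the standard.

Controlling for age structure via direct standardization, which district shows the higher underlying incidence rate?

District 5

Standard total = 64,800; weights = 0.1065, 0.1713, 0.1559, 0.1327, 0.1466, 0.1574, 0.1296.
District 8: 0.1065×1.89 + 0.1713×5.66 + 0.1559×10.66 + 0.1327×24.84 + 0.1466×25.72 + 0.1574×41.50 + 0.1296×53.29 = 23.3400 per 100,000.
District 5: 0.1065×2.69 + 0.1713×5.93 + 0.1559×12.14 + 0.1327×24.63 + 0.1466×32.53 + 0.1574×51.36 + 0.1296×98.31 = 32.0606 per 100,000.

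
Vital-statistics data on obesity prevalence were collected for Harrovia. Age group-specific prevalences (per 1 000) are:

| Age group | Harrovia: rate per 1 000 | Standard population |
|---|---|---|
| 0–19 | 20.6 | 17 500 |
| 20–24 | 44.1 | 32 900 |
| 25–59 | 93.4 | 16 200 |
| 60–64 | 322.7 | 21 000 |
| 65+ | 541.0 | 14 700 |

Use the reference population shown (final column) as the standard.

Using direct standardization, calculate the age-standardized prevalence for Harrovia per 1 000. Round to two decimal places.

Standard total = 102 300; weights = 0.1711, 0.3216, 0.1584, 0.2053, 0.1437.
Standardized rate: 0.1711×20.6 + 0.3216×44.1 + 0.1584×93.4 + 0.2053×322.7 + 0.1437×541.0 = 176.4797 per 1 000.

176.48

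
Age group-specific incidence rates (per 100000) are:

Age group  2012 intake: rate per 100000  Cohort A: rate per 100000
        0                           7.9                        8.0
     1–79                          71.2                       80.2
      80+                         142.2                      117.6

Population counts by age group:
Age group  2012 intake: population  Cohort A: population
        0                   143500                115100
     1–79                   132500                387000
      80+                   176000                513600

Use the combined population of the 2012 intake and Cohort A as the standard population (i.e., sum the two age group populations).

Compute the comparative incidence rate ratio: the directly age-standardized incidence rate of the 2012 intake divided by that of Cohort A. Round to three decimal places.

1.098

Combined standard total = 1467700; weights = 0.1762, 0.3540, 0.4699.
The 2012 intake: 0.1762×7.9 + 0.3540×71.2 + 0.4699×142.2 = 93.4063 per 100000.
Cohort A: 0.1762×8.0 + 0.3540×80.2 + 0.4699×117.6 = 85.0512 per 100000.
Ratio = 93.4063 ÷ 85.0512 = 1.09824.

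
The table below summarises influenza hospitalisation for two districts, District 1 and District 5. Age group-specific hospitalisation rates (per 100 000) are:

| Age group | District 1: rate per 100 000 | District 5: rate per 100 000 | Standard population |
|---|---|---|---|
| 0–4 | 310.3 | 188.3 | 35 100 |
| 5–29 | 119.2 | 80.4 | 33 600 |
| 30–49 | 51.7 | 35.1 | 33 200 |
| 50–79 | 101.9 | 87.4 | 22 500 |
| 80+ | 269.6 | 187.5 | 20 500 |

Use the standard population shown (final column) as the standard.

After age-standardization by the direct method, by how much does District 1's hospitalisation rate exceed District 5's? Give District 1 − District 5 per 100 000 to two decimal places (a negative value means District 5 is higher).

56.22

Standard total = 144 900; weights = 0.2422, 0.2319, 0.2291, 0.1553, 0.1415.
District 1: 0.2422×310.3 + 0.2319×119.2 + 0.2291×51.7 + 0.1553×101.9 + 0.1415×269.6 = 168.6173 per 100 000.
District 5: 0.2422×188.3 + 0.2319×80.4 + 0.2291×35.1 + 0.1553×87.4 + 0.1415×187.5 = 112.3971 per 100 000.
Difference = 168.6173 − 112.3971 = 56.2202.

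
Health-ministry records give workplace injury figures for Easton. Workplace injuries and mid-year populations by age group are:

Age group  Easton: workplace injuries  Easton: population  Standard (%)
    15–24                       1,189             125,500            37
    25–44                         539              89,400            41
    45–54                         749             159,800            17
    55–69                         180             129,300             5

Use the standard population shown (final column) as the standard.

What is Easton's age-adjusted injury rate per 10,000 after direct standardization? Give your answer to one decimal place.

68.4

Age-specific rates per 10,000 for Easton: 94.74, 60.29, 46.87, 13.92.
Standard weights: 0.37, 0.41, 0.17, 0.05.
Standardized rate: 0.3700×94.74 + 0.4100×60.29 + 0.1700×46.87 + 0.0500×13.92 = 68.4376 per 10,000.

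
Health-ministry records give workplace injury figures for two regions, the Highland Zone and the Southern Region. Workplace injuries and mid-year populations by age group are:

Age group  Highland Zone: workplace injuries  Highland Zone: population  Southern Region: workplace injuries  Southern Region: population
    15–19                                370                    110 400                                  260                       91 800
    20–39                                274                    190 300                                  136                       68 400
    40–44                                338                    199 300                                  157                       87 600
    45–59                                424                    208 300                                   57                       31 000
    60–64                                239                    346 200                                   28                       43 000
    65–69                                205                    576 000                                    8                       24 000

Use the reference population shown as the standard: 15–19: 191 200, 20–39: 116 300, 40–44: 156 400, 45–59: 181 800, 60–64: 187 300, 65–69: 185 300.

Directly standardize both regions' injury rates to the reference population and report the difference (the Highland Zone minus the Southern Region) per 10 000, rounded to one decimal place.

0.7

Age-specific rates per 10 000 for the Highland Zone: 33.51, 14.40, 16.96, 20.36, 6.90, 3.56.
For the Southern Region: 28.32, 19.88, 17.92, 18.39, 6.51, 3.33.
Standard total = 1 018 300; weights = 0.1878, 0.1142, 0.1536, 0.1785, 0.1839, 0.1820.
The Highland Zone: 0.1878×33.51 + 0.1142×14.40 + 0.1536×16.96 + 0.1785×20.36 + 0.1839×6.90 + 0.1820×3.56 = 16.0935 per 10 000.
The Southern Region: 0.1878×28.32 + 0.1142×19.88 + 0.1536×17.92 + 0.1785×18.39 + 0.1839×6.51 + 0.1820×3.33 = 15.4284 per 10 000.
Difference = 16.0935 − 15.4284 = 0.6651.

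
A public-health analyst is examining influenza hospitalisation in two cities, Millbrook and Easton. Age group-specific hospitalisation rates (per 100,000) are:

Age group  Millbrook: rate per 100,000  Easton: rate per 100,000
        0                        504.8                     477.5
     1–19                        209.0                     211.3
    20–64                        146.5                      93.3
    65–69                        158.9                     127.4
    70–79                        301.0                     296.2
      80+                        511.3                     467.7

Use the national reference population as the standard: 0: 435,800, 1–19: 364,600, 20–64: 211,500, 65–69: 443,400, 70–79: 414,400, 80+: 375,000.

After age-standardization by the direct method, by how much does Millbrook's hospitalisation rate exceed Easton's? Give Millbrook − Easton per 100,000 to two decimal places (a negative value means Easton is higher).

Standard total = 2,244,700; weights = 0.1941, 0.1624, 0.0942, 0.1975, 0.1846, 0.1671.
Millbrook: 0.1941×504.8 + 0.1624×209.0 + 0.0942×146.5 + 0.1975×158.9 + 0.1846×301.0 + 0.1671×511.3 = 318.1299 per 100,000.
Easton: 0.1941×477.5 + 0.1624×211.3 + 0.0942×93.3 + 0.1975×127.4 + 0.1846×296.2 + 0.1671×467.7 = 293.7984 per 100,000.
Difference = 318.1299 − 293.7984 = 24.3314.

24.33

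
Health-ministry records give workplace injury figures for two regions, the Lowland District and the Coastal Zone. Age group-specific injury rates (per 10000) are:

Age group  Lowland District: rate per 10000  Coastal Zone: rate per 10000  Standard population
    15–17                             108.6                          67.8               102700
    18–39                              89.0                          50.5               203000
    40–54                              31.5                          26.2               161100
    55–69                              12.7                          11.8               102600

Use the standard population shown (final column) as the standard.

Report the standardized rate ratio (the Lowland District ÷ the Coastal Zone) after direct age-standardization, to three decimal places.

Standard total = 569400; weights = 0.1804, 0.3565, 0.2829, 0.1802.
The Lowland District: 0.1804×108.6 + 0.3565×89.0 + 0.2829×31.5 + 0.1802×12.7 = 62.5182 per 10000.
The Coastal Zone: 0.1804×67.8 + 0.3565×50.5 + 0.2829×26.2 + 0.1802×11.8 = 39.7718 per 10000.
Ratio = 62.5182 ÷ 39.7718 = 1.57192.

1.572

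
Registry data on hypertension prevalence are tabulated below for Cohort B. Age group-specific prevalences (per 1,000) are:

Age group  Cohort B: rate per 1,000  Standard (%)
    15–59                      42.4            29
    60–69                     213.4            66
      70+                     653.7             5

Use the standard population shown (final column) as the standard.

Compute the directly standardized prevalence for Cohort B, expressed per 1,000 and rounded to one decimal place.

185.8

Standard weights: 0.29, 0.66, 0.05.
Standardized rate: 0.2900×42.4 + 0.6600×213.4 + 0.0500×653.7 = 185.8250 per 1,000.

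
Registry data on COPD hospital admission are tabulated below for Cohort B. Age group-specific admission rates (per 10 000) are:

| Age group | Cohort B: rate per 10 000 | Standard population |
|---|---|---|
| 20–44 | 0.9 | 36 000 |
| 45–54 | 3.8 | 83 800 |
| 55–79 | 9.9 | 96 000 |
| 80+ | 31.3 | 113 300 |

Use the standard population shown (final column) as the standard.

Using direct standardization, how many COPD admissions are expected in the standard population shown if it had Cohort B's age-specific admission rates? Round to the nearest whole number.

Expected COPD admissions = Σ (standard pop × age-specific rate ÷ 10 000)
= 36 000×0.9/10 000 + 83 800×3.8/10 000 + 96 000×9.9/10 000 + 113 300×31.3/10 000
= 3.24 + 31.84 + 95.04 + 354.63 = 484.75.

485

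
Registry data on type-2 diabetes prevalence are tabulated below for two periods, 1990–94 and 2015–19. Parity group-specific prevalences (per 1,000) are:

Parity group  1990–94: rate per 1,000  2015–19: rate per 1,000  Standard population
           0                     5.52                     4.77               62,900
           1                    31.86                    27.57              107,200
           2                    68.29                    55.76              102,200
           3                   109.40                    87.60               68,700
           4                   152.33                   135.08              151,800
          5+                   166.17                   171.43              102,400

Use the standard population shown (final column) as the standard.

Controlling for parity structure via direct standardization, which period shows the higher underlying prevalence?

Standard total = 595,200; weights = 0.1057, 0.1801, 0.1717, 0.1154, 0.2550, 0.1720.
1990–94: 0.1057×5.52 + 0.1801×31.86 + 0.1717×68.29 + 0.1154×109.40 + 0.2550×152.33 + 0.1720×166.17 = 98.1134 per 1,000.
2015–19: 0.1057×4.77 + 0.1801×27.57 + 0.1717×55.76 + 0.1154×87.60 + 0.2550×135.08 + 0.1720×171.43 = 89.0993 per 1,000.

1990–94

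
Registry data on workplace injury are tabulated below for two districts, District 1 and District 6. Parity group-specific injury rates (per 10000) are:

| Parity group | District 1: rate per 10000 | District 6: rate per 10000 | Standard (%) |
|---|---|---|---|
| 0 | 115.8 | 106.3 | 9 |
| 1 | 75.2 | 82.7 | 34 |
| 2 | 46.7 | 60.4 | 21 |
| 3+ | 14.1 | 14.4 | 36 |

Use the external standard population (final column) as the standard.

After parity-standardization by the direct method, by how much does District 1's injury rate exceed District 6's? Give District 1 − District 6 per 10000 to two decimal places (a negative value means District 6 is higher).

-4.68

Standard weights: 0.09, 0.34, 0.21, 0.36.
District 1: 0.0900×115.8 + 0.3400×75.2 + 0.2100×46.7 + 0.3600×14.1 = 50.8730 per 10000.
District 6: 0.0900×106.3 + 0.3400×82.7 + 0.2100×60.4 + 0.3600×14.4 = 55.5530 per 10000.
Difference = 50.8730 − 55.5530 = -4.6800.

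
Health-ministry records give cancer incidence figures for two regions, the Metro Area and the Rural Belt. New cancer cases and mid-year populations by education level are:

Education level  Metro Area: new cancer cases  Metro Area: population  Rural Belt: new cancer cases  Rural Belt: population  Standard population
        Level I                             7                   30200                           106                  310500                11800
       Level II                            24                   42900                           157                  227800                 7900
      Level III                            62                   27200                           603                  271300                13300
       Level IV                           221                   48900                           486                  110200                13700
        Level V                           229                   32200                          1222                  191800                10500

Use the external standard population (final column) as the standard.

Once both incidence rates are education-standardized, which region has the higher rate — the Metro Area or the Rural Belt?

Education-specific rates per 100000 for the Metro Area: 23.18, 55.94, 227.94, 451.94, 711.18.
For the Rural Belt: 34.14, 68.92, 222.26, 441.02, 637.12.
Standard total = 57200; weights = 0.2063, 0.1381, 0.2325, 0.2395, 0.1836.
The Metro Area: 0.2063×23.18 + 0.1381×55.94 + 0.2325×227.94 + 0.2395×451.94 + 0.1836×711.18 = 304.3023 per 100000.
The Rural Belt: 0.2063×34.14 + 0.1381×68.92 + 0.2325×222.26 + 0.2395×441.02 + 0.1836×637.12 = 290.8236 per 100000.

Metro Area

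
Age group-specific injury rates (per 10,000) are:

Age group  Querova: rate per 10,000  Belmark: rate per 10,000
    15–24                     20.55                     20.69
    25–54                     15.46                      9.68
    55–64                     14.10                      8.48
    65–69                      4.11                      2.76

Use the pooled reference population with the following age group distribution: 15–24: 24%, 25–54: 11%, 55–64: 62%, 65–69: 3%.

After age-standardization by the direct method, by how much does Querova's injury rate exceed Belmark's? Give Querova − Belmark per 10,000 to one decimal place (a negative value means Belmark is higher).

Standard weights: 0.24, 0.11, 0.62, 0.03.
Querova: 0.2400×20.55 + 0.1100×15.46 + 0.6200×14.10 + 0.0300×4.11 = 15.4979 per 10,000.
Belmark: 0.2400×20.69 + 0.1100×9.68 + 0.6200×8.48 + 0.0300×2.76 = 11.3708 per 10,000.
Difference = 15.4979 − 11.3708 = 4.1271.

4.1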